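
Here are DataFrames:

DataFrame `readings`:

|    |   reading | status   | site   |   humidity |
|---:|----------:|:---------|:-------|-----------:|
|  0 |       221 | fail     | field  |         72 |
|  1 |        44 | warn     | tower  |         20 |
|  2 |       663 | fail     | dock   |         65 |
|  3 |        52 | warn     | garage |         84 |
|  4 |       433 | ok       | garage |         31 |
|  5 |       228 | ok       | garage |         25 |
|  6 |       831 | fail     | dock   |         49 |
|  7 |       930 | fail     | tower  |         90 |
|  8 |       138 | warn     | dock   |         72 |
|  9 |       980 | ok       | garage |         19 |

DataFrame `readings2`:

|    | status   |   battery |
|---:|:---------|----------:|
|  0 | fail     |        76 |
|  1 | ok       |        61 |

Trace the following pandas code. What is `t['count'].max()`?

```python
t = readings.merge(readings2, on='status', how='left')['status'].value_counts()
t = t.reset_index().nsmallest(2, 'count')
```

3

merge on 'status' (how='left') → 10 rows:
   reading status    site  humidity  battery
0      221   fail   field        72     76.0
1       44   warn   tower        20      NaN
2      663   fail    dock        65     76.0
3       52   warn  garage        84      NaN
4      433     ok  garage        31     61.0
5      228     ok  garage        25     61.0
6      831   fail    dock        49     76.0
7      930   fail   tower        90     76.0
8      138   warn    dock        72      NaN
9      980     ok  garage        19     61.0
value_counts of status:
status
fail    4
warn    3
ok      3
Name: count, dtype: int64
reset_index():
  status  count
0   fail      4
1   warn      3
2     ok      3
take 2 rows with smallest count:
  status  count
1   warn      3
2     ok      3
Hence 3.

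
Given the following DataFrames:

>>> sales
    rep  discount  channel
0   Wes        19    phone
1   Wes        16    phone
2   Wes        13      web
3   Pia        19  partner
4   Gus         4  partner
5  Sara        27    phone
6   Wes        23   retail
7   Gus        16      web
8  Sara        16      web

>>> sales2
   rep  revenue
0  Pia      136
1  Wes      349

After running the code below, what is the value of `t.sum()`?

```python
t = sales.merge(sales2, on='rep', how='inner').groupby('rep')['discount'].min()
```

32

merge on 'rep' (how='inner') → 5 rows:
   rep  discount  channel  revenue
0  Wes        19    phone      349
1  Wes        16    phone      349
2  Wes        13      web      349
3  Pia        19  partner      136
4  Wes        23   retail      349
group by rep, min of discount:
rep
Pia    19
Wes    13
Name: discount, dtype: int64
So sum() = 32.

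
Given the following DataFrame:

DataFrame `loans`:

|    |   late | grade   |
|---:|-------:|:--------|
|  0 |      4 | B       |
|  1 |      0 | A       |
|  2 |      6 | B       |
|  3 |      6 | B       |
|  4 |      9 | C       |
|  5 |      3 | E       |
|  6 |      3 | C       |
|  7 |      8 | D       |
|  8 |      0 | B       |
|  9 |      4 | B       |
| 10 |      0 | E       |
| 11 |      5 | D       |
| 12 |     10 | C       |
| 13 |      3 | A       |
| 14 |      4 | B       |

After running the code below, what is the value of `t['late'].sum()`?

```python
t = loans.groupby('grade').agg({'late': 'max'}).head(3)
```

group by grade, max of late:
       late
grade      
A         3
B         6
C        10
D         8
E         3
take first 3 rows:
       late
grade      
A         3
B         6
C        10
The sum of column 'late' is 19.

19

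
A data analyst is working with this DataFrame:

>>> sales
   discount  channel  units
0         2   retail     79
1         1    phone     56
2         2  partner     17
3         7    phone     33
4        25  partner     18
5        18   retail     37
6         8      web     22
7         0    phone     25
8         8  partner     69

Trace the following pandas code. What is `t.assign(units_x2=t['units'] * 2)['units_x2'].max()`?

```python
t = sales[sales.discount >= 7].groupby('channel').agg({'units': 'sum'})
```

filter rows where discount >= 7:
   discount  channel  units
3         7    phone     33
4        25  partner     18
5        18   retail     37
6         8      web     22
8         8  partner     69
group by channel, sum of units:
         units
channel       
partner     87
phone       33
retail      37
web         22
add column units_x2 = t['units'] * 2:
         units  units_x2
channel                 
partner     87       174
phone       33        66
retail      37        74
web         22        44
So max() = 174.

174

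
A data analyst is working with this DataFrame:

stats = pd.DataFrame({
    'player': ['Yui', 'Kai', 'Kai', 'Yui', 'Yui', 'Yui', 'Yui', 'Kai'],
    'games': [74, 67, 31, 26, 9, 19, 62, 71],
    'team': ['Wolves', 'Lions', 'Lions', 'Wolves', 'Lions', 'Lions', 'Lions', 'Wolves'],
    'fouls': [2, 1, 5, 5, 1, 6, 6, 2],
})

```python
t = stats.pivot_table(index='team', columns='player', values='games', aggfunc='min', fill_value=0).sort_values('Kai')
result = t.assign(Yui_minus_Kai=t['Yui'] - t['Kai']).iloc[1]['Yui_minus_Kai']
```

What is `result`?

pivot: rows=team, cols=player, min(games):
player  Kai  Yui
team            
Lions    31    9
Wolves   71   26
sort by Kai:
player  Kai  Yui
team            
Lions    31    9
Wolves   71   26
add column Yui_minus_Kai = t['Yui'] - t['Kai']:
player  Kai  Yui  Yui_minus_Kai
team                           
Lions    31    9            -22
Wolves   71   26            -45
The value at position 1, column 'Yui_minus_Kai' is -45.

-45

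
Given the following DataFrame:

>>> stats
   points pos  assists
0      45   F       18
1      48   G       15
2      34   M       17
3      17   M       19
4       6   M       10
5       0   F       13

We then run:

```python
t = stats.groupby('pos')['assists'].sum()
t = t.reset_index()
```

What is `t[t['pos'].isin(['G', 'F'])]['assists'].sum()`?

46

group by pos, sum of assists:
pos
F    31
G    15
M    46
Name: assists, dtype: int64
reset_index():
  pos  assists
0   F       31
1   G       15
2   M       46
filter rows where pos in ['G', 'F']:
  pos  assists
0   F       31
1   G       15
The sum of column 'assists' is 46.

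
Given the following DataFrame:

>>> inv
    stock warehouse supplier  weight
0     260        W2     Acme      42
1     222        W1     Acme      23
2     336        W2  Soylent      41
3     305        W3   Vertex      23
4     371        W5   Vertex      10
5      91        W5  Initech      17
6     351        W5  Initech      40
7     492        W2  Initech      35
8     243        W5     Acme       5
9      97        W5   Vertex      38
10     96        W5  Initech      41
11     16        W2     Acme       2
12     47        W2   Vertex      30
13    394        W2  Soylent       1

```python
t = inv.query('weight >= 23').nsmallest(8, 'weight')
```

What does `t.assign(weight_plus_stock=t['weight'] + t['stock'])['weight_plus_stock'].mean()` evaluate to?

filter rows where weight >= 23:
    stock warehouse supplier  weight
0     260        W2     Acme      42
1     222        W1     Acme      23
2     336        W2  Soylent      41
3     305        W3   Vertex      23
6     351        W5  Initech      40
7     492        W2  Initech      35
9      97        W5   Vertex      38
10     96        W5  Initech      41
12     47        W2   Vertex      30
take 8 rows with smallest weight:
    stock warehouse supplier  weight
1     222        W1     Acme      23
3     305        W3   Vertex      23
12     47        W2   Vertex      30
7     492        W2  Initech      35
9      97        W5   Vertex      38
6     351        W5  Initech      40
2     336        W2  Soylent      41
10     96        W5  Initech      41
add column weight_plus_stock = t['weight'] + t['stock']:
    stock warehouse supplier  weight  weight_plus_stock
1     222        W1     Acme      23                245
3     305        W3   Vertex      23                328
12     47        W2   Vertex      30                 77
7     492        W2  Initech      35                527
9      97        W5   Vertex      38                135
6     351        W5  Initech      40                391
2     336        W2  Soylent      41                377
10     96        W5  Initech      41                137
mean of column 'weight_plus_stock' → 277.125

277.125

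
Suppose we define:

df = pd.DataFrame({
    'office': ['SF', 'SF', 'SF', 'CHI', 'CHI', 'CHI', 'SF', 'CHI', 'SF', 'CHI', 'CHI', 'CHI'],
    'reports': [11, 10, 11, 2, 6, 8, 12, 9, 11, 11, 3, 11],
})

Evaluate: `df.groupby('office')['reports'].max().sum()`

23

group by office, max of reports:
office
CHI    11
SF     12
Name: reports, dtype: int64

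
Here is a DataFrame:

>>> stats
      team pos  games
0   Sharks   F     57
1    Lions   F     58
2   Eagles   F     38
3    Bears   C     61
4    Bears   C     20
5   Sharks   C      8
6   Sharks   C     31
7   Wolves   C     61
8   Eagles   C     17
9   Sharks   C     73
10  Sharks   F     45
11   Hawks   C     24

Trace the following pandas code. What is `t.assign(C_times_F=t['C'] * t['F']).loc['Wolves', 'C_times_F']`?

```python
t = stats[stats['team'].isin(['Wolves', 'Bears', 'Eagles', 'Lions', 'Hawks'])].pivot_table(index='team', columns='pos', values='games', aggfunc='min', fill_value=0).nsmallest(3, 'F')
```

0

filter rows where team in ['Wolves', 'Bears', 'Eagles', 'Lions', 'Hawks']:
      team pos  games
1    Lions   F     58
2   Eagles   F     38
3    Bears   C     61
4    Bears   C     20
7   Wolves   C     61
8   Eagles   C     17
11   Hawks   C     24
pivot: rows=team, cols=pos, min(games):
pos      C   F
team          
Bears   20   0
Eagles  17  38
Hawks   24   0
Lions    0  58
Wolves  61   0
take 3 rows with smallest F:
pos      C  F
team         
Bears   20  0
Hawks   24  0
Wolves  61  0
add column C_times_F = t['C'] * t['F']:
pos      C  F  C_times_F
team                    
Bears   20  0          0
Hawks   24  0          0
Wolves  61  0          0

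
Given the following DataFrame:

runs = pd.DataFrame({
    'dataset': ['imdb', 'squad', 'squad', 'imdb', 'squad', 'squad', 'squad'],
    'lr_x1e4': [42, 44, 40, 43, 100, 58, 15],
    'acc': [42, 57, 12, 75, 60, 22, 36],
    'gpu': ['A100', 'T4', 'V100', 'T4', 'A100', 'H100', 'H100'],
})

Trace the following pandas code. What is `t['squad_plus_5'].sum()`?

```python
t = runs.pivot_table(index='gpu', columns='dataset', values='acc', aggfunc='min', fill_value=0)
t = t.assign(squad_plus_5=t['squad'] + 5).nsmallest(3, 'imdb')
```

pivot: rows=gpu, cols=dataset, min(acc):
dataset  imdb  squad
gpu                 
A100       42     60
H100        0     22
T4         75     57
V100        0     12
add column squad_plus_5 = t['squad'] + 5:
dataset  imdb  squad  squad_plus_5
gpu                               
A100       42     60            65
H100        0     22            27
T4         75     57            62
V100        0     12            17
take 3 rows with smallest imdb:
dataset  imdb  squad  squad_plus_5
gpu                               
H100        0     22            27
V100        0     12            17
A100       42     60            65
So sum() = 109.

109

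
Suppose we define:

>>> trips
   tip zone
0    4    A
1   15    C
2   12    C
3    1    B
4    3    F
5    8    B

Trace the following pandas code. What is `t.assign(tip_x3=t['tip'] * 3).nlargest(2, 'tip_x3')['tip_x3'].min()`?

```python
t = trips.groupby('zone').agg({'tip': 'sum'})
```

group by zone, sum of tip:
      tip
zone     
A       4
B       9
C      27
F       3
add column tip_x3 = t['tip'] * 3:
      tip  tip_x3
zone             
A       4      12
B       9      27
C      27      81
F       3       9
take 2 rows with largest tip_x3:
      tip  tip_x3
zone             
C      27      81
B       9      27

27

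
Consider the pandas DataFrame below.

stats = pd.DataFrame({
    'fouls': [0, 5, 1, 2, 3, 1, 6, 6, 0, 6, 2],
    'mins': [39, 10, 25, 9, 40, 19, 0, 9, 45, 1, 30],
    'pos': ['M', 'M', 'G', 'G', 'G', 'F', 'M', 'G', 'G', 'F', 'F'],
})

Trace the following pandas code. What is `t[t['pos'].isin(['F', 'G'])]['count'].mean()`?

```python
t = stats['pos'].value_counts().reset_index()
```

4.0

value_counts of pos:
pos
G    5
M    3
F    3
Name: count, dtype: int64
reset_index():
  pos  count
0   G      5
1   M      3
2   F      3
filter rows where pos in ['F', 'G']:
  pos  count
0   G      5
2   F      3
The mean of column 'count' is 4.0.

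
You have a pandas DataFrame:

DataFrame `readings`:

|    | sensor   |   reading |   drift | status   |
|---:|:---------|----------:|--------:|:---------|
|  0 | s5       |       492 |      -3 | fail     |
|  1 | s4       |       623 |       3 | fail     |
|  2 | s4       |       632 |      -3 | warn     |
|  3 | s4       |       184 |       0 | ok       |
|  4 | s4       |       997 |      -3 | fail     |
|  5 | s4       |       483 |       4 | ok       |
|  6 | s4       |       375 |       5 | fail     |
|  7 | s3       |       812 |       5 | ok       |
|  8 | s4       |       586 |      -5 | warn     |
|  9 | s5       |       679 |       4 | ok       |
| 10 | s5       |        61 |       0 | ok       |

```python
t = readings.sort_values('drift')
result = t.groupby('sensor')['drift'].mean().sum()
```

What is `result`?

5.47619047619

sort by drift:
   sensor  reading  drift status
8      s4      586     -5   warn
0      s5      492     -3   fail
2      s4      632     -3   warn
4      s4      997     -3   fail
3      s4      184      0     ok
10     s5       61      0     ok
1      s4      623      3   fail
5      s4      483      4     ok
9      s5      679      4     ok
6      s4      375      5   fail
7      s3      812      5     ok
group by sensor, mean of drift:
sensor
s3    5.000000
s4    0.142857
s5    0.333333
Name: drift, dtype: float64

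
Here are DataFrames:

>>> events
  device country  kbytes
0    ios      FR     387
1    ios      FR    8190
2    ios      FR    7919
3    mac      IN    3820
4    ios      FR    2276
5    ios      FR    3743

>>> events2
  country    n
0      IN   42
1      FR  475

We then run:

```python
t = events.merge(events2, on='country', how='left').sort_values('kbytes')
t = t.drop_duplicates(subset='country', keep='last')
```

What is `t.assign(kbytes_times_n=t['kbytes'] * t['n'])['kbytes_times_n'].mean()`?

2025345.0

merge on 'country' (how='left') → 6 rows:
  device country  kbytes    n
0    ios      FR     387  475
1    ios      FR    8190  475
2    ios      FR    7919  475
3    mac      IN    3820   42
4    ios      FR    2276  475
5    ios      FR    3743  475
sort by kbytes:
  device country  kbytes    n
0    ios      FR     387  475
4    ios      FR    2276  475
5    ios      FR    3743  475
3    mac      IN    3820   42
2    ios      FR    7919  475
1    ios      FR    8190  475
drop duplicate country (keep=last):
  device country  kbytes    n
3    mac      IN    3820   42
1    ios      FR    8190  475
add column kbytes_times_n = t['kbytes'] * t['n']:
  device country  kbytes    n  kbytes_times_n
3    mac      IN    3820   42          160440
1    ios      FR    8190  475         3890250
mean of column 'kbytes_times_n' → 2025345.0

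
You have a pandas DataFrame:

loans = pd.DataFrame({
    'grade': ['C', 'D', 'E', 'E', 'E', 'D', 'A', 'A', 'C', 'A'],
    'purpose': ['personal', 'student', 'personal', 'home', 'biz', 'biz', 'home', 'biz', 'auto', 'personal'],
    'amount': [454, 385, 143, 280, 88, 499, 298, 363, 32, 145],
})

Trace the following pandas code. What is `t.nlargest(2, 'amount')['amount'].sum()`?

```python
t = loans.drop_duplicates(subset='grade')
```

839

drop duplicate grade (keep=first):
  grade   purpose  amount
0     C  personal     454
1     D   student     385
2     E  personal     143
6     A      home     298
take 2 rows with largest amount:
  grade   purpose  amount
0     C  personal     454
1     D   student     385
Finally, sum of column 'amount' = 839.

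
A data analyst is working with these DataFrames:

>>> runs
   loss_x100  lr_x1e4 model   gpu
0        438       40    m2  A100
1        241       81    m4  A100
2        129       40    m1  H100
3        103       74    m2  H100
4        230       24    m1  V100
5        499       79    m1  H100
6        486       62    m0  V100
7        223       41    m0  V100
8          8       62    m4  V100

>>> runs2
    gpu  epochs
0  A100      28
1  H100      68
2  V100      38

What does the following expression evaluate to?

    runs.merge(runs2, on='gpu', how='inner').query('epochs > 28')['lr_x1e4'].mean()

54.5714285714

merge on 'gpu' (how='inner') → 9 rows:
   loss_x100  lr_x1e4 model   gpu  epochs
0        438       40    m2  A100      28
1        241       81    m4  A100      28
2        129       40    m1  H100      68
3        103       74    m2  H100      68
4        230       24    m1  V100      38
5        499       79    m1  H100      68
6        486       62    m0  V100      38
7        223       41    m0  V100      38
8          8       62    m4  V100      38
filter rows where epochs > 28:
   loss_x100  lr_x1e4 model   gpu  epochs
2        129       40    m1  H100      68
3        103       74    m2  H100      68
4        230       24    m1  V100      38
5        499       79    m1  H100      68
6        486       62    m0  V100      38
7        223       41    m0  V100      38
8          8       62    m4  V100      38
The mean of column 'lr_x1e4' is 54.5714285714.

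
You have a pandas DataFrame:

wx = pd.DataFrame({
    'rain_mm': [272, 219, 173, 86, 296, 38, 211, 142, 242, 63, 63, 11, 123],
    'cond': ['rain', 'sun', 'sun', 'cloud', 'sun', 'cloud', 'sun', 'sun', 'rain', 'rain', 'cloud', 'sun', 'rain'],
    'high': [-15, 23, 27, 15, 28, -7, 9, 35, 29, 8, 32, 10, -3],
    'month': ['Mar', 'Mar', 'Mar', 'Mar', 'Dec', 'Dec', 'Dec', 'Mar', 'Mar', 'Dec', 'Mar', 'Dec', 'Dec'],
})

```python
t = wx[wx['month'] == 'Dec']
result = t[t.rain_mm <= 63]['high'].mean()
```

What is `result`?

3.66666666667

filter rows where month == 'Dec':
    rain_mm   cond  high month
4       296    sun    28   Dec
5        38  cloud    -7   Dec
6       211    sun     9   Dec
9        63   rain     8   Dec
11       11    sun    10   Dec
12      123   rain    -3   Dec
filter rows where rain_mm <= 63:
    rain_mm   cond  high month
5        38  cloud    -7   Dec
9        63   rain     8   Dec
11       11    sun    10   Dec
The mean of column 'high' is 3.66666666667.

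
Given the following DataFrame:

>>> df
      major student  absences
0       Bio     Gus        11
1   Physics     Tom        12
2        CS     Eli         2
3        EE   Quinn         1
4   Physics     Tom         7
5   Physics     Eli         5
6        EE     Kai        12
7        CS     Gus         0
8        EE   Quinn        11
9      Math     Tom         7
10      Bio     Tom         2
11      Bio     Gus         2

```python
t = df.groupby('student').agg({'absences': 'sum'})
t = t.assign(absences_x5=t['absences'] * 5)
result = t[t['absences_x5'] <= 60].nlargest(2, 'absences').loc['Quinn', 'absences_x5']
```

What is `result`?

60

group by student, sum of absences:
         absences
student          
Eli             7
Gus            13
Kai            12
Quinn          12
Tom            28
add column absences_x5 = t['absences'] * 5:
         absences  absences_x5
student                       
Eli             7           35
Gus            13           65
Kai            12           60
Quinn          12           60
Tom            28          140
filter rows where absences_x5 <= 60:
         absences  absences_x5
student                       
Eli             7           35
Kai            12           60
Quinn          12           60
take 2 rows with largest absences:
         absences  absences_x5
student                       
Kai            12           60
Quinn          12           60
Then the value at row 'Quinn', column 'absences_x5': 60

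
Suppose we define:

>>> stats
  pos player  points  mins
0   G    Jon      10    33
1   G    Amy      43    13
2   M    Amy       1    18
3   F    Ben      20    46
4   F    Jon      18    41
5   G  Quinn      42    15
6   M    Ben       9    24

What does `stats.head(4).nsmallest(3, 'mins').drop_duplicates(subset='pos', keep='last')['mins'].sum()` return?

51

take first 4 rows:
  pos player  points  mins
0   G    Jon      10    33
1   G    Amy      43    13
2   M    Amy       1    18
3   F    Ben      20    46
take 3 rows with smallest mins:
  pos player  points  mins
1   G    Amy      43    13
2   M    Amy       1    18
0   G    Jon      10    33
drop duplicate pos (keep=last):
  pos player  points  mins
2   M    Amy       1    18
0   G    Jon      10    33
Then the sum of column 'mins': 51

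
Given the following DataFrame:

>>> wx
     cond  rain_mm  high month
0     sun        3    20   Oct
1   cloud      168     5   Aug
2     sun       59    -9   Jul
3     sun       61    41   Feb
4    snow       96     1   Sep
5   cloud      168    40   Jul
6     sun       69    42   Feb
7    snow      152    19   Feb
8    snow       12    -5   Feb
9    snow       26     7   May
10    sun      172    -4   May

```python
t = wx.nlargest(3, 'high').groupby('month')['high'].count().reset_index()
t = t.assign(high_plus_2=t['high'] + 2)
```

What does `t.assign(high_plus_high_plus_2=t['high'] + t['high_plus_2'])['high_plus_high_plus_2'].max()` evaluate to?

take 3 rows with largest high:
    cond  rain_mm  high month
6    sun       69    42   Feb
3    sun       61    41   Feb
5  cloud      168    40   Jul
group by month, count of high:
month
Feb    2
Jul    1
Name: high, dtype: int64
reset_index():
  month  high
0   Feb     2
1   Jul     1
add column high_plus_2 = t['high'] + 2:
  month  high  high_plus_2
0   Feb     2            4
1   Jul     1            3
add column high_plus_high_plus_2 = t['high'] + t['high_plus_2']:
  month  high  high_plus_2  high_plus_high_plus_2
0   Feb     2            4                      6
1   Jul     1            3                      4
Taking the max of column 'high_plus_high_plus_2' gives 6.

6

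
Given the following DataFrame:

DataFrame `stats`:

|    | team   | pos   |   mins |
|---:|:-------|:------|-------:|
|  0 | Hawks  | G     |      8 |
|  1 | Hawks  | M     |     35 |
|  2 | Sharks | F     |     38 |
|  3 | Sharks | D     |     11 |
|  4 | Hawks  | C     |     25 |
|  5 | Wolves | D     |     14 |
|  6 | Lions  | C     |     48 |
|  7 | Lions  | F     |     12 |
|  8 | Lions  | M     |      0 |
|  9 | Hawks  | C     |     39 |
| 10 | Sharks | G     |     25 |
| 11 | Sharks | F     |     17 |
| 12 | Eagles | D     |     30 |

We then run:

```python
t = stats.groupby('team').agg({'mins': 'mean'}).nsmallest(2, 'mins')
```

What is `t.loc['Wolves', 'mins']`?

group by team, mean of mins:
         mins
team         
Eagles  30.00
Hawks   26.75
Lions   20.00
Sharks  22.75
Wolves  14.00
take 2 rows with smallest mins:
        mins
team        
Wolves  14.0
Lions   20.0
Reading off the value at row 'Wolves', column 'mins', we get 14.0.

14.0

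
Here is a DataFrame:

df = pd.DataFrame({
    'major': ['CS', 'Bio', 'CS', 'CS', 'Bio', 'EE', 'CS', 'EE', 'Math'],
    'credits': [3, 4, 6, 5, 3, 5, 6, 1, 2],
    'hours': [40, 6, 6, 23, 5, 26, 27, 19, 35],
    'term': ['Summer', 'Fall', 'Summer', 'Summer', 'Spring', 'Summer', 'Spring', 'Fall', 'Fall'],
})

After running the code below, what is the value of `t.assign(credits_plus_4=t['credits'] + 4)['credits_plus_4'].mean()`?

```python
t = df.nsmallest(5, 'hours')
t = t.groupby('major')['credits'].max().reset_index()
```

7.66666666667

take 5 rows with smallest hours:
  major  credits  hours    term
4   Bio        3      5  Spring
1   Bio        4      6    Fall
2    CS        6      6  Summer
7    EE        1     19    Fall
3    CS        5     23  Summer
group by major, max of credits:
major
Bio    4
CS     6
EE     1
Name: credits, dtype: int64
reset_index():
  major  credits
0   Bio        4
1    CS        6
2    EE        1
add column credits_plus_4 = t['credits'] + 4:
  major  credits  credits_plus_4
0   Bio        4               8
1    CS        6              10
2    EE        1               5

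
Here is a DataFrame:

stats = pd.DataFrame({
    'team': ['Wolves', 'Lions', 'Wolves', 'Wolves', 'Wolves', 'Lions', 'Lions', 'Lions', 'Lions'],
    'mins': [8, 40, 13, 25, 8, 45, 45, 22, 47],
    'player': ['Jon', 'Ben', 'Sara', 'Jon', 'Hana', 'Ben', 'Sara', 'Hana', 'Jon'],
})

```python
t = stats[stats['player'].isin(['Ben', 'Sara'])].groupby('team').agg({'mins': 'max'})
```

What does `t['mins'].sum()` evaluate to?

58

filter rows where player in ['Ben', 'Sara']:
     team  mins player
1   Lions    40    Ben
2  Wolves    13   Sara
5   Lions    45    Ben
6   Lions    45   Sara
group by team, max of mins:
        mins
team        
Lions     45
Wolves    13
Finally, sum of column 'mins' = 58.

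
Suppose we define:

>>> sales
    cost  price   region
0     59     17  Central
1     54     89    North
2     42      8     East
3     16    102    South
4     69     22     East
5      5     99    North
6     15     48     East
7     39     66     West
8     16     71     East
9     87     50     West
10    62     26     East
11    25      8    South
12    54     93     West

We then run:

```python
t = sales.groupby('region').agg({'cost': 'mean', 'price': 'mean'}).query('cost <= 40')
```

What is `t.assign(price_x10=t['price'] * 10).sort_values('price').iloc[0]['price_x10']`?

550.0

group by region: mean(cost), mean(price):
         cost      price
region                  
Central  59.0  17.000000
East     40.8  35.000000
North    29.5  94.000000
South    20.5  55.000000
West     60.0  69.666667
filter rows where cost <= 40:
        cost  price
region             
North   29.5   94.0
South   20.5   55.0
add column price_x10 = t['price'] * 10:
        cost  price  price_x10
region                        
North   29.5   94.0      940.0
South   20.5   55.0      550.0
sort by price:
        cost  price  price_x10
region                        
South   20.5   55.0      550.0
North   29.5   94.0      940.0
Hence 550.0.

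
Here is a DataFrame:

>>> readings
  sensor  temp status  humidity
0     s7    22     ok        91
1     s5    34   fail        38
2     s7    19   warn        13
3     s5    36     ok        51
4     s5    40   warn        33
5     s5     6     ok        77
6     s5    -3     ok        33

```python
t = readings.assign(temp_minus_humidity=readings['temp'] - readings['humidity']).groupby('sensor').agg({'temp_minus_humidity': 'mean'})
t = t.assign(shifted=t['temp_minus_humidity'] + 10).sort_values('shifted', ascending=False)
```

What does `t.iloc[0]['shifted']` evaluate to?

add column temp_minus_humidity = readings['temp'] - readings['humidity']:
  sensor  temp status  humidity  temp_minus_humidity
0     s7    22     ok        91                  -69
1     s5    34   fail        38                   -4
2     s7    19   warn        13                    6
3     s5    36     ok        51                  -15
4     s5    40   warn        33                    7
5     s5     6     ok        77                  -71
6     s5    -3     ok        33                  -36
group by sensor, mean of temp_minus_humidity:
        temp_minus_humidity
sensor                     
s5                    -23.8
s7                    -31.5
add column shifted = t['temp_minus_humidity'] + 10:
        temp_minus_humidity  shifted
sensor                              
s5                    -23.8    -13.8
s7                    -31.5    -21.5
sort by shifted descending:
        temp_minus_humidity  shifted
sensor                              
s5                    -23.8    -13.8
s7                    -31.5    -21.5
The value at position 0, column 'shifted' is -13.8.

-13.8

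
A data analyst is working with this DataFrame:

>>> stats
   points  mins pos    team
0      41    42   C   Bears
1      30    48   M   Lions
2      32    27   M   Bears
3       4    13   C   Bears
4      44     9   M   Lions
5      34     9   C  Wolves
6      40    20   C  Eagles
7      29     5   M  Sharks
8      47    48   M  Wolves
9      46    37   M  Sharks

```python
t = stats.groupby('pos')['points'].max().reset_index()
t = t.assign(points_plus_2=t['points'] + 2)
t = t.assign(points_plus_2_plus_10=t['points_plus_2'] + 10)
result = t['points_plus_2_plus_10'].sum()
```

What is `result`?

112

group by pos, max of points:
pos
C    41
M    47
Name: points, dtype: int64
reset_index():
  pos  points
0   C      41
1   M      47
add column points_plus_2 = t['points'] + 2:
  pos  points  points_plus_2
0   C      41             43
1   M      47             49
add column points_plus_2_plus_10 = t['points_plus_2'] + 10:
  pos  points  points_plus_2  points_plus_2_plus_10
0   C      41             43                     53
1   M      47             49                     59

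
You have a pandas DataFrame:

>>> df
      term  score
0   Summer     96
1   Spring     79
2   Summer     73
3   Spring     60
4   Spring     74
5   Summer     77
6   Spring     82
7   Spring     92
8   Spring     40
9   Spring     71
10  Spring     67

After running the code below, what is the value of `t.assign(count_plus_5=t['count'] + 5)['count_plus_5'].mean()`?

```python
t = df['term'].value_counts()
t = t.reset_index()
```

value_counts of term:
term
Spring    8
Summer    3
Name: count, dtype: int64
reset_index():
     term  count
0  Spring      8
1  Summer      3
add column count_plus_5 = t['count'] + 5:
     term  count  count_plus_5
0  Spring      8            13
1  Summer      3             8

10.5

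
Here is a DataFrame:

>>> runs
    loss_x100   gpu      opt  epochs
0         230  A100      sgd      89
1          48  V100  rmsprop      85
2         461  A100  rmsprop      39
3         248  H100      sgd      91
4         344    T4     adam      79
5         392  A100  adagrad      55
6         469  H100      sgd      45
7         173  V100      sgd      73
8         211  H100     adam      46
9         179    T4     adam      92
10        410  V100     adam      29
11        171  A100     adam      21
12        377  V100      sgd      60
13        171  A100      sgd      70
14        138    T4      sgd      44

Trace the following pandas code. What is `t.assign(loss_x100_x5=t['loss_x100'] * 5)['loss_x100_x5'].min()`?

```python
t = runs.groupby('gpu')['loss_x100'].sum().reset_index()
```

group by gpu, sum of loss_x100:
gpu
A100    1425
H100     928
T4       661
V100    1008
Name: loss_x100, dtype: int64
reset_index():
    gpu  loss_x100
0  A100       1425
1  H100        928
2    T4        661
3  V100       1008
add column loss_x100_x5 = t['loss_x100'] * 5:
    gpu  loss_x100  loss_x100_x5
0  A100       1425          7125
1  H100        928          4640
2    T4        661          3305
3  V100       1008          5040

3305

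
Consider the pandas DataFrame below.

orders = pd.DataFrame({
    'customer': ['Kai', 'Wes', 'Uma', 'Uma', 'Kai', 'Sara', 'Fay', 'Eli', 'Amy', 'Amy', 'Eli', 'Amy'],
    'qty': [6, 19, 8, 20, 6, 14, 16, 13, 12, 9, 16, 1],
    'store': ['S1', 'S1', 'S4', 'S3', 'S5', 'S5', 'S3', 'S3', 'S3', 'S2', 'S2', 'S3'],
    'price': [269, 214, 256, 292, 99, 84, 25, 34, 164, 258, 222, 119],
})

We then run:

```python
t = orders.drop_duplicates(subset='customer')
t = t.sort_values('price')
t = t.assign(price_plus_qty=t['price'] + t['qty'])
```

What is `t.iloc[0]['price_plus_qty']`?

drop duplicate customer (keep=first):
  customer  qty store  price
0      Kai    6    S1    269
1      Wes   19    S1    214
2      Uma    8    S4    256
5     Sara   14    S5     84
6      Fay   16    S3     25
7      Eli   13    S3     34
8      Amy   12    S3    164
sort by price:
  customer  qty store  price
6      Fay   16    S3     25
7      Eli   13    S3     34
5     Sara   14    S5     84
8      Amy   12    S3    164
1      Wes   19    S1    214
2      Uma    8    S4    256
0      Kai    6    S1    269
add column price_plus_qty = t['price'] + t['qty']:
  customer  qty store  price  price_plus_qty
6      Fay   16    S3     25              41
7      Eli   13    S3     34              47
5     Sara   14    S5     84              98
8      Amy   12    S3    164             176
1      Wes   19    S1    214             233
2      Uma    8    S4    256             264
0      Kai    6    S1    269             275

41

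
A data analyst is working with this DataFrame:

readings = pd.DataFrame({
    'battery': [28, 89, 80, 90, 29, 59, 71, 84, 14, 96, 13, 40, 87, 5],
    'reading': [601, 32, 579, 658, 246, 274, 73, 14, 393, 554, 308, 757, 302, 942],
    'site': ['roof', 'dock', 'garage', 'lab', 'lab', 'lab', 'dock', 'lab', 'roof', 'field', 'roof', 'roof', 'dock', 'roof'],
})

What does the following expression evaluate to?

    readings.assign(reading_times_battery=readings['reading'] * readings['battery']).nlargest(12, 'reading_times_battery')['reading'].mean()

add column reading_times_battery = readings['reading'] * readings['battery']:
    battery  reading    site  reading_times_battery
0        28      601    roof                  16828
1        89       32    dock                   2848
2        80      579  garage                  46320
3        90      658     lab                  59220
4        29      246     lab                   7134
5        59      274     lab                  16166
6        71       73    dock                   5183
7        84       14     lab                   1176
8        14      393    roof                   5502
9        96      554   field                  53184
10       13      308    roof                   4004
11       40      757    roof                  30280
12       87      302    dock                  26274
13        5      942    roof                   4710
take 12 rows with largest reading_times_battery:
    battery  reading    site  reading_times_battery
3        90      658     lab                  59220
9        96      554   field                  53184
2        80      579  garage                  46320
11       40      757    roof                  30280
12       87      302    dock                  26274
0        28      601    roof                  16828
5        59      274     lab                  16166
4        29      246     lab                   7134
8        14      393    roof                   5502
6        71       73    dock                   5183
13        5      942    roof                   4710
10       13      308    roof                   4004
Hence 473.916666667.

473.916666667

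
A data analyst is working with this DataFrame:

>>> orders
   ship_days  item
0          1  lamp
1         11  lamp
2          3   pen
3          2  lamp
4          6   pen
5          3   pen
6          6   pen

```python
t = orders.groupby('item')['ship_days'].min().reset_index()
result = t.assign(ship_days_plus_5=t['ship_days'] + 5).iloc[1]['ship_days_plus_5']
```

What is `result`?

group by item, min of ship_days:
item
lamp    1
pen     3
Name: ship_days, dtype: int64
reset_index():
   item  ship_days
0  lamp          1
1   pen          3
add column ship_days_plus_5 = t['ship_days'] + 5:
   item  ship_days  ship_days_plus_5
0  lamp          1                 6
1   pen          3                 8
Finally, value at position 1, column 'ship_days_plus_5' = 8.

8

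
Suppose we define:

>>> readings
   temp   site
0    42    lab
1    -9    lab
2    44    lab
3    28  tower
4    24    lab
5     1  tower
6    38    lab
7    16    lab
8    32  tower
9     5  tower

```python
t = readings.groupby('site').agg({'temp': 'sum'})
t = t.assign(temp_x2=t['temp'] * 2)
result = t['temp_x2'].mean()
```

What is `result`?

221.0

group by site, sum of temp:
       temp
site       
lab     155
tower    66
add column temp_x2 = t['temp'] * 2:
       temp  temp_x2
site                
lab     155      310
tower    66      132
Finally, mean of column 'temp_x2' = 221.0.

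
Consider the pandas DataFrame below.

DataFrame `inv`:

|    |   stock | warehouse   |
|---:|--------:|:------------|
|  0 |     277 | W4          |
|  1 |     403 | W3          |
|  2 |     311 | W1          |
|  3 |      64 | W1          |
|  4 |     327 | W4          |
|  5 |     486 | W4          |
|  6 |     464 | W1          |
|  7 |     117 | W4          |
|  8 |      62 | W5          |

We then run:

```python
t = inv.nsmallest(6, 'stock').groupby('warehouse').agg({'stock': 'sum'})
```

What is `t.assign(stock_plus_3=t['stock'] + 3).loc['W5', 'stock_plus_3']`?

take 6 rows with smallest stock:
   stock warehouse
8     62        W5
3     64        W1
7    117        W4
0    277        W4
2    311        W1
4    327        W4
group by warehouse, sum of stock:
           stock
warehouse       
W1           375
W4           721
W5            62
add column stock_plus_3 = t['stock'] + 3:
           stock  stock_plus_3
warehouse                     
W1           375           378
W4           721           724
W5            62            65

65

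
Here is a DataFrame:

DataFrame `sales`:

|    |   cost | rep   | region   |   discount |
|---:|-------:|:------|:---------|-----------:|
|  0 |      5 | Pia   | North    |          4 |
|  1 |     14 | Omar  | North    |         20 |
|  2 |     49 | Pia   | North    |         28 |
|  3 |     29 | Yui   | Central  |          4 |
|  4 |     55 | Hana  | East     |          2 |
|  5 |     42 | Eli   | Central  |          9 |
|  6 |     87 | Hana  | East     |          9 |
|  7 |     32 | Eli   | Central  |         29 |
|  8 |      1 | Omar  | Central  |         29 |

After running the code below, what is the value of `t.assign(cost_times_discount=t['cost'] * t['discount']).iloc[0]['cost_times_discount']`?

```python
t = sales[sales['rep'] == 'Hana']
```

110

filter rows where rep == 'Hana':
   cost   rep region  discount
4    55  Hana   East         2
6    87  Hana   East         9
add column cost_times_discount = t['cost'] * t['discount']:
   cost   rep region  discount  cost_times_discount
4    55  Hana   East         2                  110
6    87  Hana   East         9                  783
value at position 0, column 'cost_times_discount' → 110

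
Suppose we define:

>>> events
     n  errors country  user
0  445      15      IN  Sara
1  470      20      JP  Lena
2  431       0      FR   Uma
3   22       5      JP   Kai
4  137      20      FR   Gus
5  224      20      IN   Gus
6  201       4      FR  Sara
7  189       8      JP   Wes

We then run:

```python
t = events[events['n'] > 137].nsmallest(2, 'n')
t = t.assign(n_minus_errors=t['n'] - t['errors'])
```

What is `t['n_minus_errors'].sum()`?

378

filter rows where n > 137:
     n  errors country  user
0  445      15      IN  Sara
1  470      20      JP  Lena
2  431       0      FR   Uma
5  224      20      IN   Gus
6  201       4      FR  Sara
7  189       8      JP   Wes
take 2 rows with smallest n:
     n  errors country  user
7  189       8      JP   Wes
6  201       4      FR  Sara
add column n_minus_errors = t['n'] - t['errors']:
     n  errors country  user  n_minus_errors
7  189       8      JP   Wes             181
6  201       4      FR  Sara             197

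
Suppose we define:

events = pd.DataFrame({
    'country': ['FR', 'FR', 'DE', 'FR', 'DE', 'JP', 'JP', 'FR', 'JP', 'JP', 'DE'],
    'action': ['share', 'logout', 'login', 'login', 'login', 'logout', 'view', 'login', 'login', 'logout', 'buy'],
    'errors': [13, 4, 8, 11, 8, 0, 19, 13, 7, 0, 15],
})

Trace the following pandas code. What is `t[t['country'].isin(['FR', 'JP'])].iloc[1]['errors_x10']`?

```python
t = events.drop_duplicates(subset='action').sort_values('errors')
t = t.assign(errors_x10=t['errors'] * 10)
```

drop duplicate action (keep=first):
   country  action  errors
0       FR   share      13
1       FR  logout       4
2       DE   login       8
6       JP    view      19
10      DE     buy      15
sort by errors:
   country  action  errors
1       FR  logout       4
2       DE   login       8
0       FR   share      13
10      DE     buy      15
6       JP    view      19
add column errors_x10 = t['errors'] * 10:
   country  action  errors  errors_x10
1       FR  logout       4          40
2       DE   login       8          80
0       FR   share      13         130
10      DE     buy      15         150
6       JP    view      19         190
filter rows where country in ['FR', 'JP']:
  country  action  errors  errors_x10
1      FR  logout       4          40
0      FR   share      13         130
6      JP    view      19         190
The value at position 1, column 'errors_x10' is 130.

130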